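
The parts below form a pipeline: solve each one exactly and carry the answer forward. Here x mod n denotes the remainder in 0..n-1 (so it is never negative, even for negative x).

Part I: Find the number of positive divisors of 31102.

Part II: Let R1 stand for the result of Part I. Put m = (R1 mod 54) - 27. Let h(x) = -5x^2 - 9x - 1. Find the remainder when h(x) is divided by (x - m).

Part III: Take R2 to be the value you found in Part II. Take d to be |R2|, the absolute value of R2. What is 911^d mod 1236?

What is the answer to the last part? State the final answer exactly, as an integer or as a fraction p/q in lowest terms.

707

Part I: 31102 = 2 * 15551; number of divisors = (1+1) * (1+1) = 4; answer 4
Part II: R1 = 4; m = -23; remainder = value at the root: -5*(-23)^2 - 9*(-23)^1 - 1 = (-2645) + (207) + (-1) = -2439; answer -2439
Part III: R2 = -2439; d = 2439; squarings mod 1236: 911^1=911, 911^2=565, 911^4=337, 911^8=1093, 911^16=673, 911^32=553, 911^64=517, 911^128=313, 911^256=325, 911^512=565, 911^1024=337, 911^2048=1093; 911^2439 = 911^1 * 911^2 * 911^4 * 911^128 * 911^256 * 911^2048 = 707 (mod 1236); answer 707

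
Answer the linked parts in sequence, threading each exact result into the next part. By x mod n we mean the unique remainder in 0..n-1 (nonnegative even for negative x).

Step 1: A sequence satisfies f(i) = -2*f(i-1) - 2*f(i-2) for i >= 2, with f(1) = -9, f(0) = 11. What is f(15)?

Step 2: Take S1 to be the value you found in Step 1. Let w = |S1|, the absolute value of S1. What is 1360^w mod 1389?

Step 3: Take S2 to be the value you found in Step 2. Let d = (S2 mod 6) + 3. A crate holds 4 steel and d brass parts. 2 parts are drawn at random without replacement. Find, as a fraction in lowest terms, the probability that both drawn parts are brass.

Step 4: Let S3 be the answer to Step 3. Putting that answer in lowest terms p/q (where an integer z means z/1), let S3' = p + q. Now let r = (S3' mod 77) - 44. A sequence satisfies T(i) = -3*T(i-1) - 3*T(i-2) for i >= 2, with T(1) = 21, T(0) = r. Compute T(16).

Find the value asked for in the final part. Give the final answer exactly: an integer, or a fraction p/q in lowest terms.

Step 1: f(2) = -2*(-9) - 2*(11) = -4; iterating: f(2)=-4, f(3)=26, f(4)=-44, f(5)=36, f(6)=16, f(7)=-104, f(8)=176, f(9)=-144, f(10)=-64, f(11)=416, f(12)=-704, f(13)=576, f(14)=256, f(15)=-1664; answer -1664
Step 2: S1 = -1664; w = 1664; squarings mod 1389: 1360^1=1360, 1360^2=841, 1360^4=280, 1360^8=616, 1360^16=259, 1360^32=409, 1360^64=601, 1360^128=61, 1360^256=943, 1360^512=289, 1360^1024=181; 1360^1664 = 1360^128 * 1360^512 * 1360^1024 = 316 (mod 1389); answer 316
Step 3: S2 = 316; d = 7; total draws C(11,2) = 55; favorable C(7,2) = 21; P = 21/55; answer 21/55
Step 4: S3 = 21/55; threaded value p + q = 76; r = 32; T(2) = -3*(21) - 3*(32) = -159; iterating: T(2)=-159, T(3)=414, T(4)=-765, T(5)=1053, T(6)=-864, T(7)=-567, T(8)=4293, T(9)=-11178, T(10)=20655, T(11)=-28431, T(12)=23328, T(13)=15309, T(14)=-115911, T(15)=301806, T(16)=-557685; answer -557685

-557685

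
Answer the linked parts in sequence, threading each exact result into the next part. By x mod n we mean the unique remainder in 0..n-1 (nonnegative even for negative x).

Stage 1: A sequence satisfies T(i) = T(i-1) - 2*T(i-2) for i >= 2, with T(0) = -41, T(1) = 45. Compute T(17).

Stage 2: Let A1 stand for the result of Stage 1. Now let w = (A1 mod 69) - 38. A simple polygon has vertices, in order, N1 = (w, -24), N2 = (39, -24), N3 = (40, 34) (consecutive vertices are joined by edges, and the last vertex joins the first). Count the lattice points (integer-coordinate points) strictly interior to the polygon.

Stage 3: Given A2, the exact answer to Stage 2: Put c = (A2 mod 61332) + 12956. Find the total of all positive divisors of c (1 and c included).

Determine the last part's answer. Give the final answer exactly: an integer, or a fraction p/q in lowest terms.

Stage 1: T(2) = 1*(45) - 2*(-41) = 127; iterating: T(2)=127, T(3)=37, T(4)=-217, T(5)=-291, T(6)=143, T(7)=725, T(8)=439, T(9)=-1011, T(10)=-1889, T(11)=133, T(12)=3911, T(13)=3645, T(14)=-4177, T(15)=-11467, T(16)=-3113, T(17)=19821; answer 19821
Stage 2: A1 = 19821; w = -20; cross terms: (-20*-24 - 39*-24)=1416, (39*34 - 40*-24)=2286, (40*-24 - -20*34)=-280; twice the area = |3422| = 3422; area = 1711; boundary points = 59 + 1 + 2 = 62; strictly interior points = area - boundary/2 + 1 = 1681; answer 1681
Stage 3: A2 = 1681; c = 14637; 14637 = 3 * 7 * 17 * 41; sigma = (1 + 3) * (1 + 7) * (1 + 17) * (1 + 41) = 4 * 8 * 18 * 42 = 24192; answer 24192

24192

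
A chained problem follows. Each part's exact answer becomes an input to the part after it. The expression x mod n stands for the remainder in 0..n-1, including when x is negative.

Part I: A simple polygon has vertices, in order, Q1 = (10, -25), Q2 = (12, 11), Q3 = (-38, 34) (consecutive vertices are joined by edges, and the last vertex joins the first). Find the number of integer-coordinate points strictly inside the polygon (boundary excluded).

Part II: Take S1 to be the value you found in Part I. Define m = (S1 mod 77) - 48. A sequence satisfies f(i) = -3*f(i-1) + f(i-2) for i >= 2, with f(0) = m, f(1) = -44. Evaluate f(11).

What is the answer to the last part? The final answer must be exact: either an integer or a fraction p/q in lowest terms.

-7381763

Part I: cross terms: (10*11 - 12*-25)=410, (12*34 - -38*11)=826, (-38*-25 - 10*34)=610; twice the area = |1846| = 1846; area = 923; boundary points = 2 + 1 + 1 = 4; strictly interior points = area - boundary/2 + 1 = 922; answer 922
Part II: S1 = 922; m = 27; f(2) = -3*(-44) + 1*(27) = 159; iterating: f(2)=159, f(3)=-521, f(4)=1722, f(5)=-5687, f(6)=18783, f(7)=-62036, f(8)=204891, f(9)=-676709, f(10)=2235018, f(11)=-7381763; answer -7381763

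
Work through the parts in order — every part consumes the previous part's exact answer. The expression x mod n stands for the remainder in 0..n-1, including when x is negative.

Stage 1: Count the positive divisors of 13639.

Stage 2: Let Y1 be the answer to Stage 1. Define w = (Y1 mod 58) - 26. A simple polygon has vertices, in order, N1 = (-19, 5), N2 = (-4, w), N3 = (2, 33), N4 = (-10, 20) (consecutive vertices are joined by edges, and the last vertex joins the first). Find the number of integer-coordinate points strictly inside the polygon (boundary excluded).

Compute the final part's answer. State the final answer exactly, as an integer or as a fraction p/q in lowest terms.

522

Stage 1: 13639 = 23 * 593; number of divisors = (1+1) * (1+1) = 4; answer 4
Stage 2: Y1 = 4; w = -22; cross terms: (-19*-22 - -4*5)=438, (-4*33 - 2*-22)=-88, (2*20 - -10*33)=370, (-10*5 - -19*20)=330; twice the area = |1050| = 1050; area = 525; boundary points = 3 + 1 + 1 + 3 = 8; strictly interior points = area - boundary/2 + 1 = 522; answer 522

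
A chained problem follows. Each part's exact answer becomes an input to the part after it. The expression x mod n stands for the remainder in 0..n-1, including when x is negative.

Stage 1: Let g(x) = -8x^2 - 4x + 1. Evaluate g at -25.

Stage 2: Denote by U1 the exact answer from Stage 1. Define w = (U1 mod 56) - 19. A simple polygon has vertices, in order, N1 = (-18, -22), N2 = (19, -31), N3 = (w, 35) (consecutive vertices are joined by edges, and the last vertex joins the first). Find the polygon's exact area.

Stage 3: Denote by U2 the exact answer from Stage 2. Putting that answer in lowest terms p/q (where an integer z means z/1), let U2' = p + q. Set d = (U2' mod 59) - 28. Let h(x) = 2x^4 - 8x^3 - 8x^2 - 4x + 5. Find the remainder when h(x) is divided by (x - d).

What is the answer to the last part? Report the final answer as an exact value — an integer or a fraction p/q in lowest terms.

Stage 1: -8*(-25)^2 - 4*(-25)^1 + 1 = (-5000) + (100) + (1) = -4899; answer -4899
Stage 2: U1 = -4899; w = 10; cross terms: (-18*-31 - 19*-22)=976, (19*35 - 10*-31)=975, (10*-22 - -18*35)=410; twice the area = |2361| = 2361; area = 2361/2; answer 2361/2
Stage 3: U2 = 2361/2; threaded value p + q = 2363; d = -25; remainder = value at the root: 2*(-25)^4 - 8*(-25)^3 - 8*(-25)^2 - 4*(-25)^1 + 5 = (781250) + (125000) + (-5000) + (100) + (5) = 901355; answer 901355

901355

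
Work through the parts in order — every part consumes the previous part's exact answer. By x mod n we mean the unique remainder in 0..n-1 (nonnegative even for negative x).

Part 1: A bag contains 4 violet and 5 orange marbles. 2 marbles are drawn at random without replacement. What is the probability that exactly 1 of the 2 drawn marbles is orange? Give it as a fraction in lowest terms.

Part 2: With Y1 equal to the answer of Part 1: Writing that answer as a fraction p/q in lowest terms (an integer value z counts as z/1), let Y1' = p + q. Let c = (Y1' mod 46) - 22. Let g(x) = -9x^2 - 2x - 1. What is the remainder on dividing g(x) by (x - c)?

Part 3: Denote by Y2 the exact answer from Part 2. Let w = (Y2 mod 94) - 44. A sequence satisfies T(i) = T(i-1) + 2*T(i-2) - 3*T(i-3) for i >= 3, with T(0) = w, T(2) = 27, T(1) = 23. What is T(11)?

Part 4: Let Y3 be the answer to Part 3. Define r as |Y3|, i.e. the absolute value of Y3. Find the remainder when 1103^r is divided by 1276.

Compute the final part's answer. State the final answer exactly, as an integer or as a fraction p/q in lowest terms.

Part 1: total draws C(9,2) = 36; favorable C(5,1)*C(4,1) = 20; P = 5/9; answer 5/9
Part 2: Y1 = 5/9; threaded value p + q = 14; c = -8; remainder = value at the root: -9*(-8)^2 - 2*(-8)^1 - 1 = (-576) + (16) + (-1) = -561; answer -561
Part 3: Y2 = -561; w = -41; T(3) = 1*(27) + 2*(23) - 3*(-41) = 196; iterating: T(3)=196, T(4)=181, T(5)=492, T(6)=266, T(7)=707, T(8)=-237, T(9)=379, T(10)=-2216, T(11)=-747; answer -747
Part 4: Y3 = -747; r = 747; squarings mod 1276: 1103^1=1103, 1103^2=581, 1103^4=697, 1103^8=929, 1103^16=465, 1103^32=581, 1103^64=697, 1103^128=929, 1103^256=465, 1103^512=581; 1103^747 = 1103^1 * 1103^2 * 1103^8 * 1103^32 * 1103^64 * 1103^128 * 1103^512 = 1219 (mod 1276); answer 1219

1219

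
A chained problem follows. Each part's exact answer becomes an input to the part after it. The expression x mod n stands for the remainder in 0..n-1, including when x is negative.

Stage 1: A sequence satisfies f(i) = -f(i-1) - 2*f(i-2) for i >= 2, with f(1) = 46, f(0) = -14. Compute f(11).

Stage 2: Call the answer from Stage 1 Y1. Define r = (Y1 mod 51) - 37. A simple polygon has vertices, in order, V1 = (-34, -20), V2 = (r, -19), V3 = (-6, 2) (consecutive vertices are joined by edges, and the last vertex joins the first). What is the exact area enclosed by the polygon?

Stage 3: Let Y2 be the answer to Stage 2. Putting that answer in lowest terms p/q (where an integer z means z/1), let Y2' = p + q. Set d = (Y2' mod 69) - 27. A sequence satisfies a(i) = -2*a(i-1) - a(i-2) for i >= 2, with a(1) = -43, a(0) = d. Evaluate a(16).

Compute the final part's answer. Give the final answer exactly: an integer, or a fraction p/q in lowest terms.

358

Stage 1: f(2) = -1*(46) - 2*(-14) = -18; iterating: f(2)=-18, f(3)=-74, f(4)=110, f(5)=38, f(6)=-258, f(7)=182, f(8)=334, f(9)=-698, f(10)=30, f(11)=1366; answer 1366
Stage 2: Y1 = 1366; r = 3; cross terms: (-34*-19 - 3*-20)=706, (3*2 - -6*-19)=-108, (-6*-20 - -34*2)=188; twice the area = |786| = 786; area = 393; answer 393
Stage 3: Y2 = 393; threaded value p + q = 394; d = 22; a(2) = -2*(-43) - 1*(22) = 64; iterating: a(2)=64, a(3)=-85, a(4)=106, a(5)=-127, a(6)=148, a(7)=-169, a(8)=190, a(9)=-211, a(10)=232, a(11)=-253, a(12)=274, a(13)=-295, a(14)=316, a(15)=-337, a(16)=358; answer 358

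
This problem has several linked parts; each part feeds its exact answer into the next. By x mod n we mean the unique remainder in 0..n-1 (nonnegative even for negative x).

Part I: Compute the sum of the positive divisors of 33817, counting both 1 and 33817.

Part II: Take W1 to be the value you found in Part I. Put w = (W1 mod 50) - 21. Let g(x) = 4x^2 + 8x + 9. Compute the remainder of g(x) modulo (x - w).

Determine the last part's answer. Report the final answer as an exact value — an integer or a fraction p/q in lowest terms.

Part I: 33817 = 7 * 4831; sigma = (1 + 7) * (1 + 4831) = 8 * 4832 = 38656; answer 38656
Part II: W1 = 38656; w = -15; remainder = value at the root: 4*(-15)^2 + 8*(-15)^1 + 9 = (900) + (-120) + (9) = 789; answer 789

789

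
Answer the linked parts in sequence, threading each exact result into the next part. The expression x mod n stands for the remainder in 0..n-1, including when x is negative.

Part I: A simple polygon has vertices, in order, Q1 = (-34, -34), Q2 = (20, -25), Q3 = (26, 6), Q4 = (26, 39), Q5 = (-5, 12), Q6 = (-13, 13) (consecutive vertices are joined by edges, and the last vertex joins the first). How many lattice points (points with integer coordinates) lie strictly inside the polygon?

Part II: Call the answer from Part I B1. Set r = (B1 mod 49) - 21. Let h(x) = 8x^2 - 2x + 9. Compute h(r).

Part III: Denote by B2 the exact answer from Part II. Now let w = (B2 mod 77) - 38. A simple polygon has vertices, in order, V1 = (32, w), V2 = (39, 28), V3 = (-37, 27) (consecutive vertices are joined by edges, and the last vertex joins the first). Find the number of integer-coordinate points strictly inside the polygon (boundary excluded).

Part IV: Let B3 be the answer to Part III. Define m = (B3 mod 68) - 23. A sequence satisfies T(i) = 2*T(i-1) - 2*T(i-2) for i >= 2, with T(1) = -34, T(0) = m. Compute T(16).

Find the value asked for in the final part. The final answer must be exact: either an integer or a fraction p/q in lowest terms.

-3328

Part I: cross terms: (-34*-25 - 20*-34)=1530, (20*6 - 26*-25)=770, (26*39 - 26*6)=858, (26*12 - -5*39)=507, (-5*13 - -13*12)=91, (-13*-34 - -34*13)=884; twice the area = |4640| = 4640; area = 2320; boundary points = 9 + 1 + 33 + 1 + 1 + 1 = 46; strictly interior points = area - boundary/2 + 1 = 2298; answer 2298
Part II: B1 = 2298; r = 23; 8*(23)^2 - 2*(23)^1 + 9 = (4232) + (-46) + (9) = 4195; answer 4195
Part III: B2 = 4195; w = -1; cross terms: (32*28 - 39*-1)=935, (39*27 - -37*28)=2089, (-37*-1 - 32*27)=-827; twice the area = |2197| = 2197; area = 2197/2; boundary points = 1 + 1 + 1 = 3; strictly interior points = area - boundary/2 + 1 = 1098; answer 1098
Part IV: B3 = 1098; m = -13; T(2) = 2*(-34) - 2*(-13) = -42; iterating: T(2)=-42, T(3)=-16, T(4)=52, T(5)=136, T(6)=168, T(7)=64, T(8)=-208, T(9)=-544, T(10)=-672, T(11)=-256, T(12)=832, T(13)=2176, T(14)=2688, T(15)=1024, T(16)=-3328; answer -3328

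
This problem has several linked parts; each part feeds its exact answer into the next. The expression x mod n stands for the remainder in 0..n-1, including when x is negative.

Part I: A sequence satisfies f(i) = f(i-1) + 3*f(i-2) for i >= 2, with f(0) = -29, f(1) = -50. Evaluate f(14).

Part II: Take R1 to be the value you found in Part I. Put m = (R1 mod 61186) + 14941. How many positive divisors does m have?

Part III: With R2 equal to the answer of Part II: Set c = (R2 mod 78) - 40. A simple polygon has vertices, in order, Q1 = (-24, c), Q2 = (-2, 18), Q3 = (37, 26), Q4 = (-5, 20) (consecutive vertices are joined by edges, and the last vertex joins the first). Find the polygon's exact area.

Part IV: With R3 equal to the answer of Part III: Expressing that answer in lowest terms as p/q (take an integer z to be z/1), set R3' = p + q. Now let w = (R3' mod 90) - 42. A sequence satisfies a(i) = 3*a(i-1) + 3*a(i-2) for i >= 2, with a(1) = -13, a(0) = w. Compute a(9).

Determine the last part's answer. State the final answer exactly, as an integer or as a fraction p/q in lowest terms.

-151713

Part I: f(2) = 1*(-50) + 3*(-29) = -137; iterating: f(2)=-137, f(3)=-287, f(4)=-698, f(5)=-1559, f(6)=-3653, f(7)=-8330, f(8)=-19289, f(9)=-44279, f(10)=-102146, f(11)=-234983, f(12)=-541421, f(13)=-1246370, f(14)=-2870633; answer -2870633
Part II: R1 = -2870633; m = 20050; 20050 = 2 * 5^2 * 401; number of divisors = (1+1) * (2+1) * (1+1) = 12; answer 12
Part III: R2 = 12; c = -28; cross terms: (-24*18 - -2*-28)=-488, (-2*26 - 37*18)=-718, (37*20 - -5*26)=870, (-5*-28 - -24*20)=620; twice the area = |284| = 284; area = 142; answer 142
Part IV: R3 = 142; threaded value p + q = 143; w = 11; a(2) = 3*(-13) + 3*(11) = -6; iterating: a(2)=-6, a(3)=-57, a(4)=-189, a(5)=-738, a(6)=-2781, a(7)=-10557, a(8)=-40014, a(9)=-151713; answer -151713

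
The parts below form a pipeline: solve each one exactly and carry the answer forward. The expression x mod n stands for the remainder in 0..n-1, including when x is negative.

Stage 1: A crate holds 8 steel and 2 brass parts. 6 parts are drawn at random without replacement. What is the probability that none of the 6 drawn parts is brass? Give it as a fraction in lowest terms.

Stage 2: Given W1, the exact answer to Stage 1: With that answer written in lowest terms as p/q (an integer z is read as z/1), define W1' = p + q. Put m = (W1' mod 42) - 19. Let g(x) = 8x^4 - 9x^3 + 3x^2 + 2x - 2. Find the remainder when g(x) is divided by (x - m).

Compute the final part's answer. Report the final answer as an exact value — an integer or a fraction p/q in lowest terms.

Stage 1: total draws C(10,6) = 210; favorable C(8,6) = 28; P = 2/15; answer 2/15
Stage 2: W1 = 2/15; threaded value p + q = 17; m = -2; remainder = value at the root: 8*(-2)^4 - 9*(-2)^3 + 3*(-2)^2 + 2*(-2)^1 - 2 = (128) + (72) + (12) + (-4) + (-2) = 206; answer 206

206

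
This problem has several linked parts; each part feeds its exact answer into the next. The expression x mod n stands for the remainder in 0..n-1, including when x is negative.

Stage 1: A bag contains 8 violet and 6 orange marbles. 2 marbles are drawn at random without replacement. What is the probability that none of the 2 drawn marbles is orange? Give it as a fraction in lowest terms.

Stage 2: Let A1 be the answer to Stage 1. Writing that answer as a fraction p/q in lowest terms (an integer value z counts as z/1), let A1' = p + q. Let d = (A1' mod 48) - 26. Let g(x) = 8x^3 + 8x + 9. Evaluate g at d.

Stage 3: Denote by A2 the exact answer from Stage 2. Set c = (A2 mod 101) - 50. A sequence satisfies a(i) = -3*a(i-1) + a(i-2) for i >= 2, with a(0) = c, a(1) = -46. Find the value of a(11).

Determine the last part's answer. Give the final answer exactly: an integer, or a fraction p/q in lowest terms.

-7107844

Stage 1: total draws C(14,2) = 91; favorable C(8,2) = 28; P = 4/13; answer 4/13
Stage 2: A1 = 4/13; threaded value p + q = 17; d = -9; 8*(-9)^3 + 8*(-9)^1 + 9 = (-5832) + (-72) + (9) = -5895; answer -5895
Stage 3: A2 = -5895; c = 14; a(2) = -3*(-46) + 1*(14) = 152; iterating: a(2)=152, a(3)=-502, a(4)=1658, a(5)=-5476, a(6)=18086, a(7)=-59734, a(8)=197288, a(9)=-651598, a(10)=2152082, a(11)=-7107844; answer -7107844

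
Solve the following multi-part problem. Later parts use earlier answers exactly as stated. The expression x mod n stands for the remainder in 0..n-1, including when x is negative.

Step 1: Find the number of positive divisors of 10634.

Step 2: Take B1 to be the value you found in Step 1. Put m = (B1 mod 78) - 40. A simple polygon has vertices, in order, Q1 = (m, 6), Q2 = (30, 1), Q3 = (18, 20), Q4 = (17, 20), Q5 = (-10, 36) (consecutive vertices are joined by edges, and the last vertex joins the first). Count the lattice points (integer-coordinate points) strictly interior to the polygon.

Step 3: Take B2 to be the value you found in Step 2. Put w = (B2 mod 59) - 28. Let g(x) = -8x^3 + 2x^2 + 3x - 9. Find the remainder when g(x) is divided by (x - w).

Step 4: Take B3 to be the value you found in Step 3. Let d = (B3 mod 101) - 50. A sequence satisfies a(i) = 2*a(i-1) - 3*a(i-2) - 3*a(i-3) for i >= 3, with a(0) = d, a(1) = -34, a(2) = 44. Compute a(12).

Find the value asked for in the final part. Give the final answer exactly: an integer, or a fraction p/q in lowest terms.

-18154

Step 1: 10634 = 2 * 13 * 409; number of divisors = (1+1) * (1+1) * (1+1) = 8; answer 8
Step 2: B1 = 8; m = -32; cross terms: (-32*1 - 30*6)=-212, (30*20 - 18*1)=582, (18*20 - 17*20)=20, (17*36 - -10*20)=812, (-10*6 - -32*36)=1092; twice the area = |2294| = 2294; area = 1147; boundary points = 1 + 1 + 1 + 1 + 2 = 6; strictly interior points = area - boundary/2 + 1 = 1145; answer 1145
Step 3: B2 = 1145; w = -4; remainder = value at the root: -8*(-4)^3 + 2*(-4)^2 + 3*(-4)^1 - 9 = (512) + (32) + (-12) + (-9) = 523; answer 523
Step 4: B3 = 523; d = -32; a(3) = 2*(44) - 3*(-34) - 3*(-32) = 286; iterating: a(3)=286, a(4)=542, a(5)=94, a(6)=-2296, a(7)=-6500, a(8)=-6394, a(9)=13600, a(10)=65882, a(11)=110146, a(12)=-18154; answer -18154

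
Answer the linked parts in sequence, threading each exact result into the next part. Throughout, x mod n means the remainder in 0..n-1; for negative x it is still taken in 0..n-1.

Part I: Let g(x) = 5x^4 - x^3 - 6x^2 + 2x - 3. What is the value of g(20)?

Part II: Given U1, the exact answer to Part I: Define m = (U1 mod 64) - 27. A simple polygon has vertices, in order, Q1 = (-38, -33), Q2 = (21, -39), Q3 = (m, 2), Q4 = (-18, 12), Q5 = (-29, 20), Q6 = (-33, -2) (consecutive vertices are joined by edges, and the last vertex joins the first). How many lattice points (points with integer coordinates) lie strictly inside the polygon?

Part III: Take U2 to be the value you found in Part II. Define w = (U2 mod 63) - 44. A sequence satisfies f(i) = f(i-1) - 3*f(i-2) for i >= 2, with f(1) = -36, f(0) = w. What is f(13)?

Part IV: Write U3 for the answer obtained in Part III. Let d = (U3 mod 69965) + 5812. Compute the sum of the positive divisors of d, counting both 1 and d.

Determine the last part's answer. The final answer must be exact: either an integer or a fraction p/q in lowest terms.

Part I: 5*(20)^4 - 1*(20)^3 - 6*(20)^2 + 2*(20)^1 - 3 = (800000) + (-8000) + (-2400) + (40) + (-3) = 789637; answer 789637
Part II: U1 = 789637; m = -22; cross terms: (-38*-39 - 21*-33)=2175, (21*2 - -22*-39)=-816, (-22*12 - -18*2)=-228, (-18*20 - -29*12)=-12, (-29*-2 - -33*20)=718, (-33*-33 - -38*-2)=1013; twice the area = |2850| = 2850; area = 1425; boundary points = 1 + 1 + 2 + 1 + 2 + 1 = 8; strictly interior points = area - boundary/2 + 1 = 1422; answer 1422
Part III: U2 = 1422; w = -8; f(2) = 1*(-36) - 3*(-8) = -12; iterating: f(2)=-12, f(3)=96, f(4)=132, f(5)=-156, f(6)=-552, f(7)=-84, f(8)=1572, f(9)=1824, f(10)=-2892, f(11)=-8364, f(12)=312, f(13)=25404; answer 25404
Part IV: U3 = 25404; d = 31216; 31216 = 2^4 * 1951; sigma = (1 + 2 + 4 + 8 + 16) * (1 + 1951) = 31 * 1952 = 60512; answer 60512

60512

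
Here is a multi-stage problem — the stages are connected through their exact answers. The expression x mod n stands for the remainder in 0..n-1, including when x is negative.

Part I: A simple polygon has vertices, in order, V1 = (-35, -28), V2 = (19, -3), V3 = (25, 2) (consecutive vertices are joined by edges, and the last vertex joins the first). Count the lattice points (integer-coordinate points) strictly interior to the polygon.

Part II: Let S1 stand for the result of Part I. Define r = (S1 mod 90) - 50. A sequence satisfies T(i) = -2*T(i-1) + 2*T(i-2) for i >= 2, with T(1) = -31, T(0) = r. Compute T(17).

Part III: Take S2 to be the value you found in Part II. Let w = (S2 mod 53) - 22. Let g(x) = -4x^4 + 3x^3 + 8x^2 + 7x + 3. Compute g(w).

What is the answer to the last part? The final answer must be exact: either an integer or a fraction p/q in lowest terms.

-2749023

Part I: cross terms: (-35*-3 - 19*-28)=637, (19*2 - 25*-3)=113, (25*-28 - -35*2)=-630; twice the area = |120| = 120; area = 60; boundary points = 1 + 1 + 30 = 32; strictly interior points = area - boundary/2 + 1 = 45; answer 45
Part II: S1 = 45; r = -5; T(2) = -2*(-31) + 2*(-5) = 52; iterating: T(2)=52, T(3)=-166, T(4)=436, T(5)=-1204, T(6)=3280, T(7)=-8968, T(8)=24496, T(9)=-66928, T(10)=182848, T(11)=-499552, T(12)=1364800, T(13)=-3728704, T(14)=10187008, T(15)=-27831424, T(16)=76036864, T(17)=-207736576; answer -207736576
Part III: S2 = -207736576; w = 29; -4*(29)^4 + 3*(29)^3 + 8*(29)^2 + 7*(29)^1 + 3 = (-2829124) + (73167) + (6728) + (203) + (3) = -2749023; answer -2749023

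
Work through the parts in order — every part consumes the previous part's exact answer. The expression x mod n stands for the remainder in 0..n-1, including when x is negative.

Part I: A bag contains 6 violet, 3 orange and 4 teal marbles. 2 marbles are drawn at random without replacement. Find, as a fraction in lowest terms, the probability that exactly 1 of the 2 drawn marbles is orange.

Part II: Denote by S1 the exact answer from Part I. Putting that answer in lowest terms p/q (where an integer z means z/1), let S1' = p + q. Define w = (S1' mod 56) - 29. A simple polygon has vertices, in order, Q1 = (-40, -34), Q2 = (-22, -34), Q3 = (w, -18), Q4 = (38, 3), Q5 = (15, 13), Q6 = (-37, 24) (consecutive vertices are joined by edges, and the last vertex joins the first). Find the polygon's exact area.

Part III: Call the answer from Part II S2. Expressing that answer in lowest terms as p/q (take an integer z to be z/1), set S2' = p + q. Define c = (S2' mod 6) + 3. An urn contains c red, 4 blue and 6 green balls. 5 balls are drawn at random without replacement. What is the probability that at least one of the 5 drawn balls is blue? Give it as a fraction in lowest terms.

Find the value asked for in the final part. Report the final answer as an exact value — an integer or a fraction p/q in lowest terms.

125/143

Part I: total draws C(13,2) = 78; favorable C(3,1)*C(10,1) = 30; P = 5/13; answer 5/13
Part II: S1 = 5/13; threaded value p + q = 18; w = -11; cross terms: (-40*-34 - -22*-34)=612, (-22*-18 - -11*-34)=22, (-11*3 - 38*-18)=651, (38*13 - 15*3)=449, (15*24 - -37*13)=841, (-37*-34 - -40*24)=2218; twice the area = |4793| = 4793; area = 4793/2; answer 4793/2
Part III: S2 = 4793/2; threaded value p + q = 4795; c = 4; total draws C(14,5) = 2002; complement C(10,5) = 252; favorable 2002 - 252 = 1750; P = 125/143; answer 125/143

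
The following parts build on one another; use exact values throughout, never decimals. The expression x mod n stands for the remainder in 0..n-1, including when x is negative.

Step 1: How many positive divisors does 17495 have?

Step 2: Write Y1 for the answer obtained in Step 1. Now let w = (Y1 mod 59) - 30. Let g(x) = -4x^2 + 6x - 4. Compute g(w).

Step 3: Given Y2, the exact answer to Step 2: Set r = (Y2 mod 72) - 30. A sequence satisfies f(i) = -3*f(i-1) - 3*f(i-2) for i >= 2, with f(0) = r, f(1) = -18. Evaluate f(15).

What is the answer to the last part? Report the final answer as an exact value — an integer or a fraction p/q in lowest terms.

Step 1: 17495 = 5 * 3499; number of divisors = (1+1) * (1+1) = 4; answer 4
Step 2: Y1 = 4; w = -26; -4*(-26)^2 + 6*(-26)^1 - 4 = (-2704) + (-156) + (-4) = -2864; answer -2864
Step 3: Y2 = -2864; r = -14; f(2) = -3*(-18) - 3*(-14) = 96; iterating: f(2)=96, f(3)=-234, f(4)=414, f(5)=-540, f(6)=378, f(7)=486, f(8)=-2592, f(9)=6318, f(10)=-11178, f(11)=14580, f(12)=-10206, f(13)=-13122, f(14)=69984, f(15)=-170586; answer -170586

-170586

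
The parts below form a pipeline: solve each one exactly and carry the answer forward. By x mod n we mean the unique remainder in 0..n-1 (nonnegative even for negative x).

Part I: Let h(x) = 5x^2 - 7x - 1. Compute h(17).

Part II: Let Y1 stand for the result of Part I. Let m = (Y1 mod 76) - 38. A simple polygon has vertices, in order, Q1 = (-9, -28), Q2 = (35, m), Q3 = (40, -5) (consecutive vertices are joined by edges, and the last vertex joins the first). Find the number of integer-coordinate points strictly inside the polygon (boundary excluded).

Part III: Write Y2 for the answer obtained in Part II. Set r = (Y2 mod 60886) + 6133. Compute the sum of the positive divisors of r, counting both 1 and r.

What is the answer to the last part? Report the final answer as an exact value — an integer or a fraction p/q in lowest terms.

14112

Part I: 5*(17)^2 - 7*(17)^1 - 1 = (1445) + (-119) + (-1) = 1325; answer 1325
Part II: Y1 = 1325; m = -5; cross terms: (-9*-5 - 35*-28)=1025, (35*-5 - 40*-5)=25, (40*-28 - -9*-5)=-1165; twice the area = |-115| = 115; area = 115/2; boundary points = 1 + 5 + 1 = 7; strictly interior points = area - boundary/2 + 1 = 55; answer 55
Part III: Y2 = 55; r = 6188; 6188 = 2^2 * 7 * 13 * 17; sigma = (1 + 2 + 4) * (1 + 7) * (1 + 13) * (1 + 17) = 7 * 8 * 14 * 18 = 14112; answer 14112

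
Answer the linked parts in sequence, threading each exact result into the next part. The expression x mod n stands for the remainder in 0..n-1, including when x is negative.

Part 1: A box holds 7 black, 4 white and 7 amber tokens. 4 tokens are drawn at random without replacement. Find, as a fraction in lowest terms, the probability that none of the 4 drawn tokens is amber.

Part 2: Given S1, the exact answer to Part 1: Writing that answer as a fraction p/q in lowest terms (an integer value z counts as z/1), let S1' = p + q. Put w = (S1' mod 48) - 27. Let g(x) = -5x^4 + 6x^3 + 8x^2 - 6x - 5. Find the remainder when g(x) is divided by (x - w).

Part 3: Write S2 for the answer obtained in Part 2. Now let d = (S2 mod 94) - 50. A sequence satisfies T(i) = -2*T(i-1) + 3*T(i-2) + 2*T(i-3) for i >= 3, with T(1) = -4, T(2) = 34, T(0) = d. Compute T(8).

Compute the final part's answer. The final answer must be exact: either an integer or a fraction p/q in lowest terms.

20402

Part 1: total draws C(18,4) = 3060; favorable C(11,4) = 330; P = 11/102; answer 11/102
Part 2: S1 = 11/102; threaded value p + q = 113; w = -10; remainder = value at the root: -5*(-10)^4 + 6*(-10)^3 + 8*(-10)^2 - 6*(-10)^1 - 5 = (-50000) + (-6000) + (800) + (60) + (-5) = -55145; answer -55145
Part 3: S2 = -55145; d = -17; T(3) = -2*(34) + 3*(-4) + 2*(-17) = -114; iterating: T(3)=-114, T(4)=322, T(5)=-918, T(6)=2574, T(7)=-7258, T(8)=20402; answer 20402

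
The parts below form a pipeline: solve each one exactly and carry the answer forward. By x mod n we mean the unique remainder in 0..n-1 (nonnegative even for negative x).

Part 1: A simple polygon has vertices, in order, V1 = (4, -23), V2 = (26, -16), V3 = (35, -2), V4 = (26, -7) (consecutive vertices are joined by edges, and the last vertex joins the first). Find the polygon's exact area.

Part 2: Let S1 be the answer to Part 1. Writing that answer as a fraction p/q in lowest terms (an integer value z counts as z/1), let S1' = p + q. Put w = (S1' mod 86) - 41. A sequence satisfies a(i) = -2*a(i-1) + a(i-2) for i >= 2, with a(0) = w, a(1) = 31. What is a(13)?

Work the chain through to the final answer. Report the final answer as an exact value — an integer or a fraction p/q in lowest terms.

Part 1: cross terms: (4*-16 - 26*-23)=534, (26*-2 - 35*-16)=508, (35*-7 - 26*-2)=-193, (26*-23 - 4*-7)=-570; twice the area = |279| = 279; area = 279/2; answer 279/2
Part 2: S1 = 279/2; threaded value p + q = 281; w = -18; a(2) = -2*(31) + 1*(-18) = -80; iterating: a(2)=-80, a(3)=191, a(4)=-462, a(5)=1115, a(6)=-2692, a(7)=6499, a(8)=-15690, a(9)=37879, a(10)=-91448, a(11)=220775, a(12)=-532998, a(13)=1286771; answer 1286771

1286771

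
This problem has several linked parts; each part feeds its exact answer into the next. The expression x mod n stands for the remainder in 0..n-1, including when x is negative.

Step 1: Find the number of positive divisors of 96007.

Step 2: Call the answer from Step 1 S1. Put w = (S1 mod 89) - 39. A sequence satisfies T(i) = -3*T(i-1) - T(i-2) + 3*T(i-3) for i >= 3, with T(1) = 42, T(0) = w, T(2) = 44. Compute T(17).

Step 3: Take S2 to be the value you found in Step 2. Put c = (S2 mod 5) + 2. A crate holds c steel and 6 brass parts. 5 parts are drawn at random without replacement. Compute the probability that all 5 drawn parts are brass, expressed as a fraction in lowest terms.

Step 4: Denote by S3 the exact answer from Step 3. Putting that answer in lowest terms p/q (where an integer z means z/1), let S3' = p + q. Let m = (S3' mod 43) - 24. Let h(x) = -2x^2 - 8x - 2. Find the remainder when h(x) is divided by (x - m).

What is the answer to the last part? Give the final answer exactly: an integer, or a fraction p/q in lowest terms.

6

Step 1: 96007 = 19 * 31 * 163; number of divisors = (1+1) * (1+1) * (1+1) = 8; answer 8
Step 2: S1 = 8; w = -31; T(3) = -3*(44) - 1*(42) + 3*(-31) = -267; iterating: T(3)=-267, T(4)=883, T(5)=-2250, T(6)=5066, T(7)=-10299, T(8)=19081, T(9)=-31746, T(10)=45260, T(11)=-46791, T(12)=-125, T(13)=182946, T(14)=-689086, T(15)=1883937, T(16)=-4413887, T(17)=9290466; answer 9290466
Step 3: S2 = 9290466; c = 3; total draws C(9,5) = 126; favorable C(6,5) = 6; P = 1/21; answer 1/21
Step 4: S3 = 1/21; threaded value p + q = 22; m = -2; remainder = value at the root: -2*(-2)^2 - 8*(-2)^1 - 2 = (-8) + (16) + (-2) = 6; answer 6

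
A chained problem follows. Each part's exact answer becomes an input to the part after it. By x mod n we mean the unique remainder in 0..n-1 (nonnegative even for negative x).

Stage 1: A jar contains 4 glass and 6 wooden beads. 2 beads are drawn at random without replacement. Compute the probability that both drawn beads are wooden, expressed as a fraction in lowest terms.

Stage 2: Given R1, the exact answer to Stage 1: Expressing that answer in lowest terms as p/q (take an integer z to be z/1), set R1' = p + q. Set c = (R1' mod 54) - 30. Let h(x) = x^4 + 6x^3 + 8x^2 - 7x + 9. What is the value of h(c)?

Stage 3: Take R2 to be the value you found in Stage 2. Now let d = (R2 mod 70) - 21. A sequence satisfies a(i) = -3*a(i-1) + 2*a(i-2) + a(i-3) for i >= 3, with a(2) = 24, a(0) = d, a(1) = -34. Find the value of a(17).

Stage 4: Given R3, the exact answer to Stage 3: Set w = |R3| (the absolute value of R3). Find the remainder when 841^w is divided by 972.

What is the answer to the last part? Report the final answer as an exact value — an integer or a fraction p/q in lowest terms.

121

Stage 1: total draws C(10,2) = 45; favorable C(6,2) = 15; P = 1/3; answer 1/3
Stage 2: R1 = 1/3; threaded value p + q = 4; c = -26; 1*(-26)^4 + 6*(-26)^3 + 8*(-26)^2 - 7*(-26)^1 + 9 = (456976) + (-105456) + (5408) + (182) + (9) = 357119; answer 357119
Stage 3: R2 = 357119; d = 28; a(3) = -3*(24) + 2*(-34) + 1*(28) = -112; iterating: a(3)=-112, a(4)=350, a(5)=-1250, a(6)=4338, a(7)=-15164, a(8)=52918, a(9)=-184744, a(10)=644904, a(11)=-2251282, a(12)=7858910, a(13)=-27434390, a(14)=95769708, a(15)=-334318994, a(16)=1167062008, a(17)=-4074054304; answer -4074054304
Stage 4: R3 = -4074054304; w = 4074054304; squarings mod 972: 841^1=841, 841^2=637, 841^4=445, 841^8=709, 841^16=157, 841^32=349, 841^64=301, 841^128=205, 841^256=229, 841^512=925, 841^1024=265, 841^2048=241, 841^4096=733, 841^8192=745, 841^16384=13, 841^32768=169, 841^65536=373, 841^131072=133, 841^262144=193, 841^524288=313, 841^1048576=769, 841^2097152=385, 841^4194304=481, 841^8388608=25, 841^16777216=625, 841^33554432=853, 841^67108864=553, 841^134217728=601, 841^268435456=589, 841^536870912=889, 841^1073741824=85, 841^2147483648=421; 841^4074054304 = 841^32 * 841^128 * 841^512 * 841^8192 * 841^65536 * 841^262144 * 841^1048576 * 841^4194304 * 841^8388608 * 841^33554432 * 841^268435456 * 841^536870912 * 841^1073741824 * 841^2147483648 = 121 (mod 972); answer 121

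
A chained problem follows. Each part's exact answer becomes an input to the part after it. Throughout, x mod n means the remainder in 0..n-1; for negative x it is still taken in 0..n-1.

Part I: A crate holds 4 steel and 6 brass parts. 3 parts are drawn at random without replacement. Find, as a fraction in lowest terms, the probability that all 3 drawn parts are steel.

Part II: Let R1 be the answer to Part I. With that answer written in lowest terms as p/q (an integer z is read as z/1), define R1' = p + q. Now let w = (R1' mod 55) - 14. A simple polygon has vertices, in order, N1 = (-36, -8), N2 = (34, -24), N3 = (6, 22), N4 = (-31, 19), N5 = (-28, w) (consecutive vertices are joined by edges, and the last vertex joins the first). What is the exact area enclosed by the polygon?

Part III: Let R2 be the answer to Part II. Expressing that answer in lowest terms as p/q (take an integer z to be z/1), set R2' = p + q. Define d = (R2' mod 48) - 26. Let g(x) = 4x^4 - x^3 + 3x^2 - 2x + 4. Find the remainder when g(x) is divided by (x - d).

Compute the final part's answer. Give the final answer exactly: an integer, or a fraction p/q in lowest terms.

Part I: total draws C(10,3) = 120; favorable C(4,3) = 4; P = 1/30; answer 1/30
Part II: R1 = 1/30; threaded value p + q = 31; w = 17; cross terms: (-36*-24 - 34*-8)=1136, (34*22 - 6*-24)=892, (6*19 - -31*22)=796, (-31*17 - -28*19)=5, (-28*-8 - -36*17)=836; twice the area = |3665| = 3665; area = 3665/2; answer 3665/2
Part III: R2 = 3665/2; threaded value p + q = 3667; d = -7; remainder = value at the root: 4*(-7)^4 - 1*(-7)^3 + 3*(-7)^2 - 2*(-7)^1 + 4 = (9604) + (343) + (147) + (14) + (4) = 10112; answer 10112

10112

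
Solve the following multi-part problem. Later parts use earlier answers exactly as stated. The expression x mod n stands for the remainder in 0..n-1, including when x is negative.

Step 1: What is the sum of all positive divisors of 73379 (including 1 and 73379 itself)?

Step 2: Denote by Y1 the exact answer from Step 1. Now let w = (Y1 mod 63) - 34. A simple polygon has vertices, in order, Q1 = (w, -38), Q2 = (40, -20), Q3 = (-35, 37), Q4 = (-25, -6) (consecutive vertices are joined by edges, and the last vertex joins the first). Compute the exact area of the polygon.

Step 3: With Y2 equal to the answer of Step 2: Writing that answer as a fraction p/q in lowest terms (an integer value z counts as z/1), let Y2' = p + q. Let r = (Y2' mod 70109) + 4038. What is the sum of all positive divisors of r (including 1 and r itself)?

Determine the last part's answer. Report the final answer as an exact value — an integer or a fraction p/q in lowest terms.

11872

Step 1: 73379 is prime, so its only divisors are 1 and 73379; sigma = 1 + 73379 = 73380; answer 73380
Step 2: Y1 = 73380; w = 14; cross terms: (14*-20 - 40*-38)=1240, (40*37 - -35*-20)=780, (-35*-6 - -25*37)=1135, (-25*-38 - 14*-6)=1034; twice the area = |4189| = 4189; area = 4189/2; answer 4189/2
Step 3: Y2 = 4189/2; threaded value p + q = 4191; r = 8229; 8229 = 3 * 13 * 211; sigma = (1 + 3) * (1 + 13) * (1 + 211) = 4 * 14 * 212 = 11872; answer 11872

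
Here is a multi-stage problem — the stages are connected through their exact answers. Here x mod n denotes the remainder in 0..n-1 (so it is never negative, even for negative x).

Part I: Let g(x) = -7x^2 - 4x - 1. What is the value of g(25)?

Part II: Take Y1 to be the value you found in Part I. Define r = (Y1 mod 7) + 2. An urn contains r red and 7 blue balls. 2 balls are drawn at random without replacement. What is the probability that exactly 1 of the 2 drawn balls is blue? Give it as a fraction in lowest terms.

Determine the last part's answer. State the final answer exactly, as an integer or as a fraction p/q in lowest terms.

Part I: -7*(25)^2 - 4*(25)^1 - 1 = (-4375) + (-100) + (-1) = -4476; answer -4476
Part II: Y1 = -4476; r = 6; total draws C(13,2) = 78; favorable C(7,1)*C(6,1) = 42; P = 7/13; answer 7/13

7/13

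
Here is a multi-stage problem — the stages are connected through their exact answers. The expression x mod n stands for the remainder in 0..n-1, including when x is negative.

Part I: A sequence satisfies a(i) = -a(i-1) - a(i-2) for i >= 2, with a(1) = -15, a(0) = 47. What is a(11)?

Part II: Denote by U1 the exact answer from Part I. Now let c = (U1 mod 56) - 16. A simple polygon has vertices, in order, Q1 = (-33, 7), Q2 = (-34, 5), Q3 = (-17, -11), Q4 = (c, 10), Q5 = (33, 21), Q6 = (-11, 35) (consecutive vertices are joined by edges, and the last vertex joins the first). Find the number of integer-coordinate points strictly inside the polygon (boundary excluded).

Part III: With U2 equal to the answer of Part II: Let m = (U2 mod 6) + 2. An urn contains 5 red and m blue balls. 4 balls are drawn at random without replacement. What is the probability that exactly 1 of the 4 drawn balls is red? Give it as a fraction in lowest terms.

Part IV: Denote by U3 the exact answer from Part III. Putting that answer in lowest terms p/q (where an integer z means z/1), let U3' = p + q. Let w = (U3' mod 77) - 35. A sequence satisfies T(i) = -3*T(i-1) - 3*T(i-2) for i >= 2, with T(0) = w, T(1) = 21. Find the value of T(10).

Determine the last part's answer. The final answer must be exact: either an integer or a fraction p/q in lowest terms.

Part I: a(2) = -1*(-15) - 1*(47) = -32; iterating: a(2)=-32, a(3)=47, a(4)=-15, a(5)=-32, a(6)=47, a(7)=-15, a(8)=-32, a(9)=47, a(10)=-15, a(11)=-32; answer -32
Part II: U1 = -32; c = 8; cross terms: (-33*5 - -34*7)=73, (-34*-11 - -17*5)=459, (-17*10 - 8*-11)=-82, (8*21 - 33*10)=-162, (33*35 - -11*21)=1386, (-11*7 - -33*35)=1078; twice the area = |2752| = 2752; area = 1376; boundary points = 1 + 1 + 1 + 1 + 2 + 2 = 8; strictly interior points = area - boundary/2 + 1 = 1373; answer 1373
Part III: U2 = 1373; m = 7; total draws C(12,4) = 495; favorable C(5,1)*C(7,3) = 175; P = 35/99; answer 35/99
Part IV: U3 = 35/99; threaded value p + q = 134; w = 22; T(2) = -3*(21) - 3*(22) = -129; iterating: T(2)=-129, T(3)=324, T(4)=-585, T(5)=783, T(6)=-594, T(7)=-567, T(8)=3483, T(9)=-8748, T(10)=15795; answer 15795

15795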